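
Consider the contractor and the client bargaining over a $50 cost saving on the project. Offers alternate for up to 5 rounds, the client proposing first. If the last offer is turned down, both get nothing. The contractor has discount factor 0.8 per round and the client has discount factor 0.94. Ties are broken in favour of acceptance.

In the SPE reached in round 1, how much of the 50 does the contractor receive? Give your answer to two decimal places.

By backward induction:
Round 5 (the client proposes): rejection yields 0 for the contractor; the client offers 0 and keeps 50.
Round 4 (the contractor proposes): the client can get 50 next round, worth 0.94 × 50 = 47 now; the contractor offers that and keeps 3.
Round 3 (the client proposes): the contractor can get 3 next round, worth 0.8 × 3 = 2.4 now. The client offers 2.4 and keeps 50 − 2.4 = 47.6.
Round 2 (the contractor proposes): the client can get 47.6 next round, worth 0.94 × 47.6 = 44.744 now. The contractor offers 44.744 and keeps 50 − 44.744 = 5.256.
Round 1 (the client proposes): the contractor can get 5.256 next round, worth 0.8 × 5.256 = 4.2048 now. The client offers 4.2048 and keeps 50 − 4.2048 = 45.7952.

4.20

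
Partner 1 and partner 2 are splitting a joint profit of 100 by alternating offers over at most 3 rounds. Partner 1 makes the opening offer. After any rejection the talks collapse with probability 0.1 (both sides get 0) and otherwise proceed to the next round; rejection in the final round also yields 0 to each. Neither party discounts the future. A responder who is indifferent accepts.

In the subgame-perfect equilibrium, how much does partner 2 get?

9

Round 3 (partner 1 proposes): partner 2 will accept anything ≥ 0, so partner 1 offers 0 and keeps 100.
Round 2 (partner 2 proposes): rejecting gives partner 1 an expected 0.9 × 100 = 90, so partner 2 offers 90, keeping 10.
Round 1 (partner 1 proposes): rejecting gives partner 2 an expected 0.9 × 10 = 9; partner 1 offers that and keeps 91.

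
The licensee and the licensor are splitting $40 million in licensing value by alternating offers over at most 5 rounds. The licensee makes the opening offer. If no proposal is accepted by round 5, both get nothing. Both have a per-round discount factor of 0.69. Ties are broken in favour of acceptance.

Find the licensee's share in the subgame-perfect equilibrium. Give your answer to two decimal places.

Round 5 (the licensee proposes): the licensor will accept anything ≥ 0, so the licensee offers 0 and keeps 40.
Round 4 (the licensor proposes): the licensee can get 40 next round, worth 0.69 × 40 = 27.6 now, so the licensor offers 27.6, keeping 12.4.
Round 3 (the licensee proposes): the licensor can get 12.4 next round, worth 0.69 × 12.4 = 8.556 now; the licensee offers that and keeps 31.444.
Round 2 (the licensor proposes): the licensee can get 31.444 next round, worth 0.69 × 31.444 = 21.69636 now. The licensor offers 21.69636 and keeps 40 − 21.69636 = 18.30364.
Round 1 (the licensee proposes): the licensor can get 18.30364 next round, worth 0.69 × 18.30364 = 12.6295116 now, so the licensee offers 12.6295116, keeping 27.3704884.

27.37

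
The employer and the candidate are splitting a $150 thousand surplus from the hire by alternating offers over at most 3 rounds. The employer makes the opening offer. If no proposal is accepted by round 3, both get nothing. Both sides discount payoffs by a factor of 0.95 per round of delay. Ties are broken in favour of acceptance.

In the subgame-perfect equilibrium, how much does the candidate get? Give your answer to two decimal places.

7.13

Solve by backward induction from round 3.
Round 3 (the employer proposes): rejection yields 0 for the candidate; the employer offers 0 and keeps 150.
Round 2 (the candidate proposes): the employer can get 150 next round, worth 0.95 × 150 = 142.5 now, so the candidate offers 142.5, keeping 7.5.
Round 1 (the employer proposes): the candidate can get 7.5 next round, worth 0.95 × 7.5 = 7.125 now; the employer offers that and keeps 142.875.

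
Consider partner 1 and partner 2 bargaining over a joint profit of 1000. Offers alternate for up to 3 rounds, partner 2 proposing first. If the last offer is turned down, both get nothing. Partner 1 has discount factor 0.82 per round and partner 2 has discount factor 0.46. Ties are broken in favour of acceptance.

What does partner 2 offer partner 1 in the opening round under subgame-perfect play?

442.8

By backward induction:
Round 3 (partner 2 proposes): rejection yields 0 for partner 1; partner 2 offers 0 and keeps 1000.
Round 2 (partner 1 proposes): partner 2 can get 1000 next round, worth 0.46 × 1000 = 460 now. Partner 1 offers 460 and keeps 1000 − 460 = 540.
Round 1 (partner 2 proposes): partner 1 can get 540 next round, worth 0.82 × 540 = 442.8 now, so partner 2 offers 442.8, keeping 557.2.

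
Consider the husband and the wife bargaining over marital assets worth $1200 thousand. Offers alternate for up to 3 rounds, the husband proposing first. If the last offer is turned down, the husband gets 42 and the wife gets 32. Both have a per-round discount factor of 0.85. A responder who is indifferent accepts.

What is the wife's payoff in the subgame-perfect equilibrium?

Round 3 (the husband proposes): the wife gets 32 if talks fail, so the husband offers 32 and keeps 1168.
Round 2 (the wife proposes): the husband can get 1168 next round, worth 0.85 × 1168 = 992.8 now, so the wife offers 992.8, keeping 207.2.
Round 1 (the husband proposes): the wife can get 207.2 next round, worth 0.85 × 207.2 = 176.12 now. The husband offers 176.12 and keeps 1200 − 176.12 = 1023.88.

176.12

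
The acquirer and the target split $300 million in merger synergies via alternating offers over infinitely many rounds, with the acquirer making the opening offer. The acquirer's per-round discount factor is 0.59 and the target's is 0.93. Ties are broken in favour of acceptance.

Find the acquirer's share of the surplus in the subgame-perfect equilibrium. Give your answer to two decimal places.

Let x be the acquirer's share when the acquirer proposes and y be the target's share when the target proposes.
The target accepts iff offered ≥ 0.93·y, so x = 300 − 0.93y. Symmetrically y = 300 − 0.59x.
Substituting: x = 300 − 0.93(300 − 0.59x), giving x(1 − 0.59·0.93) = 300(1 − 0.93).
So x = 300 × 0.07 / 0.4513 ≈ 46.5322, and the target receives 300 − x ≈ 253.4678.

46.53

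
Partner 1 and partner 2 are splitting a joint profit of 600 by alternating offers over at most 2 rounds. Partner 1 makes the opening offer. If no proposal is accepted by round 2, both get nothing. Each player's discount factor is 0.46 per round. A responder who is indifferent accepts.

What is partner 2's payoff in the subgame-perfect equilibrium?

276

Round 2 (partner 2 proposes): rejection yields 0 for partner 1; partner 2 offers 0 and keeps 600.
Round 1 (partner 1 proposes): partner 2 can get 600 next round, worth 0.46 × 600 = 276 now, so partner 1 offers 276, keeping 324.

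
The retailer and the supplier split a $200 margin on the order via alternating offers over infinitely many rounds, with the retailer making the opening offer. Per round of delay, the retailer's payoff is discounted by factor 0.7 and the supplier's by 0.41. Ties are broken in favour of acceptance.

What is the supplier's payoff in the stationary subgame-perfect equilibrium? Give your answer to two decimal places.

In a stationary SPE each proposer offers the other exactly their discounted continuation value.
If the retailer keeps x when proposing and the supplier keeps y when proposing, then x = 200 − 0.41y and y = 200 − 0.7x.
Solving: x = 200(1 − 0.41) / (1 − 0.7·0.41) = 118 / 0.713 ≈ 165.4979.
The supplier gets 200 − 165.4979 ≈ 34.5021.

34.50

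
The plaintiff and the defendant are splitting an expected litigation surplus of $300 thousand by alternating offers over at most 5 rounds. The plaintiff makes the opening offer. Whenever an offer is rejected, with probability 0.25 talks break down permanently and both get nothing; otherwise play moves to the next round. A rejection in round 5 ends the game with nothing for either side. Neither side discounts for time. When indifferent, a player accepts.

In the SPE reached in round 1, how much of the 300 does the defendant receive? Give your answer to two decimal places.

87.89

By backward induction:
Round 5 (the plaintiff proposes): the defendant will accept anything ≥ 0, so the plaintiff offers 0 and keeps 300.
Round 4 (the defendant proposes): rejecting gives the plaintiff an expected 0.75 × 300 = 225; the defendant offers that and keeps 75.
Round 3 (the plaintiff proposes): rejecting gives the defendant an expected 0.75 × 75 = 56.25. The plaintiff offers 56.25 and keeps 300 − 56.25 = 243.75.
Round 2 (the defendant proposes): rejecting gives the plaintiff an expected 0.75 × 243.75 = 182.8125, so the defendant offers 182.8125, keeping 117.1875.
Round 1 (the plaintiff proposes): rejecting gives the defendant an expected 0.75 × 117.1875 = 87.890625. The plaintiff offers 87.890625 and keeps 300 − 87.890625 = 212.109375.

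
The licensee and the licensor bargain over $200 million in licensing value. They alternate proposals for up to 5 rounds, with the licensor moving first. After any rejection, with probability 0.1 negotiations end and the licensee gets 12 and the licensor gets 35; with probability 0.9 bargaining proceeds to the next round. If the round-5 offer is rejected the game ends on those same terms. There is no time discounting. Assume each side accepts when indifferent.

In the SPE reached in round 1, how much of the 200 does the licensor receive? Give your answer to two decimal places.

163.08

By backward induction:
Round 5 (the licensor proposes): the licensee gets 12 if talks fail, so the licensor offers 12 and keeps 188.
Round 4 (the licensee proposes): rejecting gives the licensor an expected 0.9 × 188 + 0.1 × 35 = 172.7. The licensee offers 172.7 and keeps 200 − 172.7 = 27.3.
Round 3 (the licensor proposes): rejecting gives the licensee an expected 0.9 × 27.3 + 0.1 × 12 = 25.77; the licensor offers that and keeps 174.23.
Round 2 (the licensee proposes): rejecting gives the licensor an expected 0.9 × 174.23 + 0.1 × 35 = 160.307, so the licensee offers 160.307, keeping 39.693.
Round 1 (the licensor proposes): rejecting gives the licensee an expected 0.9 × 39.693 + 0.1 × 12 = 36.9237, so the licensor offers 36.9237, keeping 163.0763.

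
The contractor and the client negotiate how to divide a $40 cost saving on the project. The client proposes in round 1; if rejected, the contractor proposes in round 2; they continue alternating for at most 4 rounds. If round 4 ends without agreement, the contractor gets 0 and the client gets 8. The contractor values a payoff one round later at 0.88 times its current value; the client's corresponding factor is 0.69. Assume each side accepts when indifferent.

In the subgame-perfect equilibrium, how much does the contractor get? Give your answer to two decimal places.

Round 4 (the contractor proposes): the client gets 8 if talks fail, so the contractor offers 8 and keeps 32.
Round 3 (the client proposes): the contractor can get 32 next round, worth 0.88 × 32 = 28.16 now. The client offers 28.16 and keeps 40 − 28.16 = 11.84.
Round 2 (the contractor proposes): the client can get 11.84 next round, worth 0.69 × 11.84 = 8.1696 now; the contractor offers that and keeps 31.8304.
Round 1 (the client proposes): the contractor can get 31.8304 next round, worth 0.88 × 31.8304 = 28.010752 now. The client offers 28.010752 and keeps 40 − 28.010752 = 11.989248.

28.01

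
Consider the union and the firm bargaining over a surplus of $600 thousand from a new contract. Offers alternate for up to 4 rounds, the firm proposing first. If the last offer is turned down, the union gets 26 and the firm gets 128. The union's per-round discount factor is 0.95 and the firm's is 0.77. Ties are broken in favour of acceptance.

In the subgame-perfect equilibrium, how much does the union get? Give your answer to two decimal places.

Work backward from the last round.
Round 4 (the union proposes): the firm gets 128 if talks fail, so the union offers 128 and keeps 472.
Round 3 (the firm proposes): the union can get 472 next round, worth 0.95 × 472 = 448.4 now. The firm offers 448.4 and keeps 600 − 448.4 = 151.6.
Round 2 (the union proposes): the firm can get 151.6 next round, worth 0.77 × 151.6 = 116.732 now, so the union offers 116.732, keeping 483.268.
Round 1 (the firm proposes): the union can get 483.268 next round, worth 0.95 × 483.268 = 459.1046 now; the firm offers that and keeps 140.8954.

459.10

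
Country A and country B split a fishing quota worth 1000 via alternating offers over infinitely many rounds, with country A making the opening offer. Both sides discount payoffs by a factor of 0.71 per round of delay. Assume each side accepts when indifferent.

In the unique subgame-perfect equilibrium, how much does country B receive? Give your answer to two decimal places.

415.20

Let x be country A's share when country A proposes and y be country B's share when country B proposes.
Country B accepts iff offered ≥ 0.71·y, so x = 1000 − 0.71y. Symmetrically y = 1000 − 0.71x.
Substituting: x = 1000 − 0.71(1000 − 0.71x), giving x(1 − 0.71·0.71) = 1000(1 − 0.71).
So x = 1000 × 0.29 / 0.4959 ≈ 584.7953, and country B receives 1000 − x ≈ 415.2047.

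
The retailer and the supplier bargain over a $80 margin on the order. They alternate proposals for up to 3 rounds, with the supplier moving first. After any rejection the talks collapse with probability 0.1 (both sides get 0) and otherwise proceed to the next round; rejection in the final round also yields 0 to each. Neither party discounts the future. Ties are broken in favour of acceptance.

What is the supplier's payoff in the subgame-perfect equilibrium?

72.8

Round 3 (the supplier proposes): rejection yields 0 for the retailer; the supplier offers 0 and keeps 80.
Round 2 (the retailer proposes): rejecting gives the supplier an expected 0.9 × 80 = 72, so the retailer offers 72, keeping 8.
Round 1 (the supplier proposes): rejecting gives the retailer an expected 0.9 × 8 = 7.2; the supplier offers that and keeps 72.8.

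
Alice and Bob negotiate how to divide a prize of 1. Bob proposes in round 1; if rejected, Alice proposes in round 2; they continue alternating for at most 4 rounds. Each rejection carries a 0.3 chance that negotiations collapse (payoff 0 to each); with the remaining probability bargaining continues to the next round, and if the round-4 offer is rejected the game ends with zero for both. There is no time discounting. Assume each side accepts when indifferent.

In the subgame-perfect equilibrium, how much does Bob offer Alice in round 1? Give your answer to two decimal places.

0.55

Round 4 (Alice proposes): rejection yields 0 for Bob; Alice offers 0 and keeps 1.
Round 3 (Bob proposes): rejecting gives Alice an expected 0.7 × 1 = 0.7. Bob offers 0.7 and keeps 1 − 0.7 = 0.3.
Round 2 (Alice proposes): rejecting gives Bob an expected 0.7 × 0.3 = 0.21; Alice offers that and keeps 0.79.
Round 1 (Bob proposes): rejecting gives Alice an expected 0.7 × 0.79 = 0.553; Bob offers that and keeps 0.447.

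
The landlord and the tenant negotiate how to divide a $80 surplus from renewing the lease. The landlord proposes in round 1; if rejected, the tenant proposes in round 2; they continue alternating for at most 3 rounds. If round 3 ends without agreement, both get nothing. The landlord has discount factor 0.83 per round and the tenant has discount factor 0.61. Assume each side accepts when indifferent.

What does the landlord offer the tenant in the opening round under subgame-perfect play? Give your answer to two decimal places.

8.30

By backward induction:
Round 3 (the landlord proposes): rejection yields 0 for the tenant; the landlord offers 0 and keeps 80.
Round 2 (the tenant proposes): the landlord can get 80 next round, worth 0.83 × 80 = 66.4 now, so the tenant offers 66.4, keeping 13.6.
Round 1 (the landlord proposes): the tenant can get 13.6 next round, worth 0.61 × 13.6 = 8.296 now; the landlord offers that and keeps 71.704.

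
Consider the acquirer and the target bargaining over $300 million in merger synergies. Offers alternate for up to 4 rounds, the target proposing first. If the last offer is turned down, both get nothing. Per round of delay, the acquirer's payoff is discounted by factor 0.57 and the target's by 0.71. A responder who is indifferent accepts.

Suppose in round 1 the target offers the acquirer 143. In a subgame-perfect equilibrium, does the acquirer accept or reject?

Work out the acquirer's continuation value if the offer is rejected.
Round 4 (the acquirer proposes): rejection yields 0 for the target; the acquirer offers 0 and keeps 300.
Round 3 (the target proposes): the acquirer can get 300 next round, worth 0.57 × 300 = 171 now. The target offers 171 and keeps 300 − 171 = 129.
Round 2 (the acquirer proposes): the target can get 129 next round, worth 0.71 × 129 = 91.59 now; the acquirer offers that and keeps 208.41.
So by rejecting in round 1, the acquirer gets 208.41 next round, worth 0.57 × 208.41 = 118.7937 now.
Offer 143 ≥ 118.7937, so the acquirer accepts.

Accept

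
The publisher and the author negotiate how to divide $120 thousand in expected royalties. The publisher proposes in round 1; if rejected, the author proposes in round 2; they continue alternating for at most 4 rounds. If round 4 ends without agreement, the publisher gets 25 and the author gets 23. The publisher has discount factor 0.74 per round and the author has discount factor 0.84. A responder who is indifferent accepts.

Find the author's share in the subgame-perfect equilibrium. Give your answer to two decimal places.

Round 4 (the author proposes): the publisher gets 25 if talks fail, so the author offers 25 and keeps 95.
Round 3 (the publisher proposes): the author can get 95 next round, worth 0.84 × 95 = 79.8 now. The publisher offers 79.8 and keeps 120 − 79.8 = 40.2.
Round 2 (the author proposes): the publisher can get 40.2 next round, worth 0.74 × 40.2 = 29.748 now. The author offers 29.748 and keeps 120 − 29.748 = 90.252.
Round 1 (the publisher proposes): the author can get 90.252 next round, worth 0.84 × 90.252 = 75.81168 now. The publisher offers 75.81168 and keeps 120 − 75.81168 = 44.18832.

75.81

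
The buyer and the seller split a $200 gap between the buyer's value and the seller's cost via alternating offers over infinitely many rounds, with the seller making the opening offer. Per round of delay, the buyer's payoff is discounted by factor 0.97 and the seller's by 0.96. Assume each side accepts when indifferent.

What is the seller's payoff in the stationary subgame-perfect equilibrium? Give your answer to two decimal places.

87.21

In a stationary SPE each proposer offers the other exactly their discounted continuation value.
If the seller keeps x when proposing and the buyer keeps y when proposing, then x = 200 − 0.97y and y = 200 − 0.96x.
Solving: x = 200(1 − 0.97) / (1 − 0.96·0.97) = 6 / 0.0688 ≈ 87.2093.
The buyer gets 200 − 87.2093 ≈ 112.7907.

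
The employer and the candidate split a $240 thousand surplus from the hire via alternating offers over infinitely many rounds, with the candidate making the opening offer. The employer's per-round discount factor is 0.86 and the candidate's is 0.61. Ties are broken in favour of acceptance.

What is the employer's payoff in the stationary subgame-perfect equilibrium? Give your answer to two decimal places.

169.32

In a stationary SPE each proposer offers the other exactly their discounted continuation value.
If the candidate keeps x when proposing and the employer keeps y when proposing, then x = 240 − 0.86y and y = 240 − 0.61x.
Solving: x = 240(1 − 0.86) / (1 − 0.61·0.86) = 33.6 / 0.4754 ≈ 70.6773.
The employer gets 240 − 70.6773 ≈ 169.3227.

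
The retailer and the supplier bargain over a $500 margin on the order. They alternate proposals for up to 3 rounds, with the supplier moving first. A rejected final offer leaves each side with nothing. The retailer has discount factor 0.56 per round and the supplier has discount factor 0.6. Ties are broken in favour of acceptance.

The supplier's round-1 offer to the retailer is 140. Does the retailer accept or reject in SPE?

Accept

Work out the retailer's continuation value if the offer is rejected.
Round 3 (the supplier proposes): rejection yields 0 for the retailer; the supplier offers 0 and keeps 500.
Round 2 (the retailer proposes): the supplier can get 500 next round, worth 0.6 × 500 = 300 now. The retailer offers 300 and keeps 500 − 300 = 200.
So by rejecting in round 1, the retailer gets 200 next round, worth 0.56 × 200 = 112 now.
Offer 140 ≥ 112, so the retailer accepts.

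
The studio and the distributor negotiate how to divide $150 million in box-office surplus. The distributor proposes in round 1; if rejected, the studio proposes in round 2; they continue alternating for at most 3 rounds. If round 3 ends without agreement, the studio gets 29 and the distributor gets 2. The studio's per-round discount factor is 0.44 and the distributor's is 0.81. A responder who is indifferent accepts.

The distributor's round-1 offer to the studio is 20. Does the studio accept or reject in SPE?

Round 3 (the distributor proposes): the studio gets 29 if talks fail, so the distributor offers 29 and keeps 121.
Round 2 (the studio proposes): the distributor can get 121 next round, worth 0.81 × 121 = 98.01 now. The studio offers 98.01 and keeps 150 − 98.01 = 51.99.
So by rejecting in round 1, the studio gets 51.99 next round, worth 0.44 × 51.99 = 22.8756 now.
Offer 20 < 22.8756, so the studio rejects.

Reject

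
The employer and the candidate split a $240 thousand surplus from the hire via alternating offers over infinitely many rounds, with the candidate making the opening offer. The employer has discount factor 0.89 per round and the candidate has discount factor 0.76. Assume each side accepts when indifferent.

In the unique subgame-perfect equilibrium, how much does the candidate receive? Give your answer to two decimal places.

In a stationary SPE each proposer offers the other exactly their discounted continuation value.
If the candidate keeps x when proposing and the employer keeps y when proposing, then x = 240 − 0.89y and y = 240 − 0.76x.
Solving: x = 240(1 − 0.89) / (1 − 0.76·0.89) = 26.4 / 0.3236 ≈ 81.5822.
The employer gets 240 − 81.5822 ≈ 158.4178.

81.58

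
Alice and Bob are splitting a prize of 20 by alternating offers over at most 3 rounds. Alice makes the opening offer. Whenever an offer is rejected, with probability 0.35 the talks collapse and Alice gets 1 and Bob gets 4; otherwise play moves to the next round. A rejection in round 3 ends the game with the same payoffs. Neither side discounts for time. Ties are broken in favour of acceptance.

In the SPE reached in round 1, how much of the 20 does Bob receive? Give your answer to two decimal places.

7.41

By backward induction:
Round 3 (Alice proposes): Bob gets 4 if talks fail, so Alice offers 4 and keeps 16.
Round 2 (Bob proposes): rejecting gives Alice an expected 0.65 × 16 + 0.35 × 1 = 10.75, so Bob offers 10.75, keeping 9.25.
Round 1 (Alice proposes): rejecting gives Bob an expected 0.65 × 9.25 + 0.35 × 4 = 7.4125, so Alice offers 7.4125, keeping 12.5875.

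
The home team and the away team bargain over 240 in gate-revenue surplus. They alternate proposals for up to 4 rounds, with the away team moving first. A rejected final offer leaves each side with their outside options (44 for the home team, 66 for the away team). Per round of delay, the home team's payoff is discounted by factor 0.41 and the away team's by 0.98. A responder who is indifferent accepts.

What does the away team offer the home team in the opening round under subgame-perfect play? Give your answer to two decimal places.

30.63

By backward induction:
Round 4 (the home team proposes): the away team gets 66 if talks fail, so the home team offers 66 and keeps 174.
Round 3 (the away team proposes): the home team can get 174 next round, worth 0.41 × 174 = 71.34 now. The away team offers 71.34 and keeps 240 − 71.34 = 168.66.
Round 2 (the home team proposes): the away team can get 168.66 next round, worth 0.98 × 168.66 = 165.2868 now; the home team offers that and keeps 74.7132.
Round 1 (the away team proposes): the home team can get 74.7132 next round, worth 0.41 × 74.7132 = 30.632412 now; the away team offers that and keeps 209.367588.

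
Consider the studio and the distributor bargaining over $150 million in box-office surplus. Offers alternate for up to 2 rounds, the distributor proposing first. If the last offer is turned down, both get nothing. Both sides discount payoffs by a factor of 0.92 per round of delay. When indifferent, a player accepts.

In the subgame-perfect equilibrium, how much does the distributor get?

12

Round 2 (the studio proposes): rejection yields 0 for the distributor; the studio offers 0 and keeps 150.
Round 1 (the distributor proposes): the studio can get 150 next round, worth 0.92 × 150 = 138 now. The distributor offers 138 and keeps 150 − 138 = 12.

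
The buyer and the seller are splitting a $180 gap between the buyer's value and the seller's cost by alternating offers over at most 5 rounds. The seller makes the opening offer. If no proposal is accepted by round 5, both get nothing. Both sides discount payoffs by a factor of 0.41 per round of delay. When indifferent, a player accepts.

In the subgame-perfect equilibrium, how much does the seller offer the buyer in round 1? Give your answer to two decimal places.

50.86

Round 5 (the seller proposes): rejection yields 0 for the buyer; the seller offers 0 and keeps 180.
Round 4 (the buyer proposes): the seller can get 180 next round, worth 0.41 × 180 = 73.8 now. The buyer offers 73.8 and keeps 180 − 73.8 = 106.2.
Round 3 (the seller proposes): the buyer can get 106.2 next round, worth 0.41 × 106.2 = 43.542 now. The seller offers 43.542 and keeps 180 − 43.542 = 136.458.
Round 2 (the buyer proposes): the seller can get 136.458 next round, worth 0.41 × 136.458 = 55.94778 now, so the buyer offers 55.94778, keeping 124.05222.
Round 1 (the seller proposes): the buyer can get 124.05222 next round, worth 0.41 × 124.05222 = 50.8614102 now. The seller offers 50.8614102 and keeps 180 − 50.8614102 = 129.1385898.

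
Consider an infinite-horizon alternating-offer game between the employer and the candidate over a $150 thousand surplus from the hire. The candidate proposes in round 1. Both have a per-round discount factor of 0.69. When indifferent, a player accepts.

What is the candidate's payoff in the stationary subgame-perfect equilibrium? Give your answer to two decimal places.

88.76

Let x be the candidate's share when the candidate proposes and y be the employer's share when the employer proposes.
The employer accepts iff offered ≥ 0.69·y, so x = 150 − 0.69y. Symmetrically y = 150 − 0.69x.
Substituting: x = 150 − 0.69(150 − 0.69x), giving x(1 − 0.69·0.69) = 150(1 − 0.69).
So x = 150 × 0.31 / 0.5239 ≈ 88.7574, and the employer receives 150 − x ≈ 61.2426.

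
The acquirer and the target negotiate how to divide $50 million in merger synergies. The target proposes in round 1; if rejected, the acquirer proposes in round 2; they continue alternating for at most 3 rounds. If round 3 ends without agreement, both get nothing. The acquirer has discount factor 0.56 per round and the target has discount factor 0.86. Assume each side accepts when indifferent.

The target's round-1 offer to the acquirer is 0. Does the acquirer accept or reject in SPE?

Reject

Round 3 (the target proposes): rejection yields 0 for the acquirer; the target offers 0 and keeps 50.
Round 2 (the acquirer proposes): the target can get 50 next round, worth 0.86 × 50 = 43 now. The acquirer offers 43 and keeps 50 − 43 = 7.
So by rejecting in round 1, the acquirer gets 7 next round, worth 0.56 × 7 = 3.92 now.
Offer 0 < 3.92, so the acquirer rejects.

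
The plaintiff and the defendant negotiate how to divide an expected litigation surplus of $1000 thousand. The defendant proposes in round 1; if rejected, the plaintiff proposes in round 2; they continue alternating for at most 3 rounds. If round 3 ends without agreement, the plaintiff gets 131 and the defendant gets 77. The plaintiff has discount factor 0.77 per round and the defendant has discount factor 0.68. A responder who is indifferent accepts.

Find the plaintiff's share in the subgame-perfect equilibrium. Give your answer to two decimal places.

Round 3 (the defendant proposes): the plaintiff gets 131 if talks fail, so the defendant offers 131 and keeps 869.
Round 2 (the plaintiff proposes): the defendant can get 869 next round, worth 0.68 × 869 = 590.92 now, so the plaintiff offers 590.92, keeping 409.08.
Round 1 (the defendant proposes): the plaintiff can get 409.08 next round, worth 0.77 × 409.08 = 314.9916 now. The defendant offers 314.9916 and keeps 1000 − 314.9916 = 685.0084.

314.99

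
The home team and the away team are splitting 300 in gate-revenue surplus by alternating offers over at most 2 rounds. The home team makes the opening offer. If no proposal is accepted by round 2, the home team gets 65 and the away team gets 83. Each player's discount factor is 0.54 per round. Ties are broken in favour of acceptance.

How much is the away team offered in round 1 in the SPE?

By backward induction:
Round 2 (the away team proposes): the home team gets 65 if talks fail, so the away team offers 65 and keeps 235.
Round 1 (the home team proposes): the away team can get 235 next round, worth 0.54 × 235 = 126.9 now, so the home team offers 126.9, keeping 173.1.

126.9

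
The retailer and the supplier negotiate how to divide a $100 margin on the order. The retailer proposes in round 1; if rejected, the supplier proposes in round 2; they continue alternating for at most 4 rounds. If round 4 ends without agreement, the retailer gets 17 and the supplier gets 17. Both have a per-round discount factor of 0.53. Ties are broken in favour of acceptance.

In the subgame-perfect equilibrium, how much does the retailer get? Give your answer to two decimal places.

Round 4 (the supplier proposes): the retailer gets 17 if talks fail, so the supplier offers 17 and keeps 83.
Round 3 (the retailer proposes): the supplier can get 83 next round, worth 0.53 × 83 = 43.99 now; the retailer offers that and keeps 56.01.
Round 2 (the supplier proposes): the retailer can get 56.01 next round, worth 0.53 × 56.01 = 29.6853 now; the supplier offers that and keeps 70.3147.
Round 1 (the retailer proposes): the supplier can get 70.3147 next round, worth 0.53 × 70.3147 = 37.266791 now, so the retailer offers 37.266791, keeping 62.733209.

62.73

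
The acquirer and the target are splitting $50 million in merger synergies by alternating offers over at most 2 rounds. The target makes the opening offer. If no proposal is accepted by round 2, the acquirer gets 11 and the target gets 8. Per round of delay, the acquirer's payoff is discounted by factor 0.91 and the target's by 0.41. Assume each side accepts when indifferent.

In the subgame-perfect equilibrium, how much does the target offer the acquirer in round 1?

38.22

Round 2 (the acquirer proposes): the target gets 8 if talks fail, so the acquirer offers 8 and keeps 42.
Round 1 (the target proposes): the acquirer can get 42 next round, worth 0.91 × 42 = 38.22 now. The target offers 38.22 and keeps 50 − 38.22 = 11.78.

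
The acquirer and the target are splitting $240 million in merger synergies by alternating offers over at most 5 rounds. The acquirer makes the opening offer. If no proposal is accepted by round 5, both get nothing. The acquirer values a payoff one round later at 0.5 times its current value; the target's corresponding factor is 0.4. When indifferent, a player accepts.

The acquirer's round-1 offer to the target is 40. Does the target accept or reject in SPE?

Work out the target's continuation value if the offer is rejected.
Round 5 (the acquirer proposes): rejection yields 0 for the target; the acquirer offers 0 and keeps 240.
Round 4 (the target proposes): the acquirer can get 240 next round, worth 0.5 × 240 = 120 now; the target offers that and keeps 120.
Round 3 (the acquirer proposes): the target can get 120 next round, worth 0.4 × 120 = 48 now. The acquirer offers 48 and keeps 240 − 48 = 192.
Round 2 (the target proposes): the acquirer can get 192 next round, worth 0.5 × 192 = 96 now, so the target offers 96, keeping 144.
So by rejecting in round 1, the target gets 144 next round, worth 0.4 × 144 = 57.6 now.
Offer 40 < 57.6, so the target rejects.

Reject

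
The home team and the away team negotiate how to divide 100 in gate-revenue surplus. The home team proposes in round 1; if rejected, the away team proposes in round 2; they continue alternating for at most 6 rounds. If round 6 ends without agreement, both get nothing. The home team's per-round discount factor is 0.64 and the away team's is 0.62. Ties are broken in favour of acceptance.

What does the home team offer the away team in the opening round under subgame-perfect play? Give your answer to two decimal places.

40.94

Round 6 (the away team proposes): rejection yields 0 for the home team; the away team offers 0 and keeps 100.
Round 5 (the home team proposes): the away team can get 100 next round, worth 0.62 × 100 = 62 now, so the home team offers 62, keeping 38.
Round 4 (the away team proposes): the home team can get 38 next round, worth 0.64 × 38 = 24.32 now, so the away team offers 24.32, keeping 75.68.
Round 3 (the home team proposes): the away team can get 75.68 next round, worth 0.62 × 75.68 = 46.9216 now, so the home team offers 46.9216, keeping 53.0784.
Round 2 (the away team proposes): the home team can get 53.0784 next round, worth 0.64 × 53.0784 = 33.970176 now, so the away team offers 33.970176, keeping 66.029824.
Round 1 (the home team proposes): the away team can get 66.029824 next round, worth 0.62 × 66.029824 = 40.93849088 now. The home team offers 40.93849088 and keeps 100 − 40.93849088 = 59.06150912.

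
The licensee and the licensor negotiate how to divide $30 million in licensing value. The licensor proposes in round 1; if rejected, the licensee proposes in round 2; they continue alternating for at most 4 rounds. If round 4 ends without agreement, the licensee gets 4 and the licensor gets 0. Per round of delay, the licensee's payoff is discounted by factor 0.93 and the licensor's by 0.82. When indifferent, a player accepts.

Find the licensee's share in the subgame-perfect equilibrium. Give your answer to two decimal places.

26.30

Work backward from the last round.
Round 4 (the licensee proposes): rejection yields 0 for the licensor; the licensee offers 0 and keeps 30.
Round 3 (the licensor proposes): the licensee can get 30 next round, worth 0.93 × 30 = 27.9 now. The licensor offers 27.9 and keeps 30 − 27.9 = 2.1.
Round 2 (the licensee proposes): the licensor can get 2.1 next round, worth 0.82 × 2.1 = 1.722 now, so the licensee offers 1.722, keeping 28.278.
Round 1 (the licensor proposes): the licensee can get 28.278 next round, worth 0.93 × 28.278 = 26.29854 now; the licensor offers that and keeps 3.70146.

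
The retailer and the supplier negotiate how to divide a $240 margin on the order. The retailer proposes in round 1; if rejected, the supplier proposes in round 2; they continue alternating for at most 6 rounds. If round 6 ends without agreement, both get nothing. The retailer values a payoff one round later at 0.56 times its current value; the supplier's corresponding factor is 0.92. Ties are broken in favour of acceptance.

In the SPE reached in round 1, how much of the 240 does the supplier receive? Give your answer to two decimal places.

Round 6 (the supplier proposes): the retailer will accept anything ≥ 0, so the supplier offers 0 and keeps 240.
Round 5 (the retailer proposes): the supplier can get 240 next round, worth 0.92 × 240 = 220.8 now. The retailer offers 220.8 and keeps 240 − 220.8 = 19.2.
Round 4 (the supplier proposes): the retailer can get 19.2 next round, worth 0.56 × 19.2 = 10.752 now; the supplier offers that and keeps 229.248.
Round 3 (the retailer proposes): the supplier can get 229.248 next round, worth 0.92 × 229.248 = 210.90816 now; the retailer offers that and keeps 29.09184.
Round 2 (the supplier proposes): the retailer can get 29.09184 next round, worth 0.56 × 29.09184 = 16.2914304 now, so the supplier offers 16.2914304, keeping 223.7085696.
Round 1 (the retailer proposes): the supplier can get 223.7085696 next round, worth 0.92 × 223.7085696 = 205.811884032 now; the retailer offers that and keeps 34.188115968.

205.81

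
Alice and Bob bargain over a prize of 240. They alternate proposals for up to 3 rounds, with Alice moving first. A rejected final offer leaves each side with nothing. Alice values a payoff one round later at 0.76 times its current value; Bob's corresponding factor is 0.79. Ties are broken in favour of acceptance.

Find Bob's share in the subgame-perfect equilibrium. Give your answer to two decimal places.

Round 3 (Alice proposes): rejection yields 0 for Bob; Alice offers 0 and keeps 240.
Round 2 (Bob proposes): Alice can get 240 next round, worth 0.76 × 240 = 182.4 now, so Bob offers 182.4, keeping 57.6.
Round 1 (Alice proposes): Bob can get 57.6 next round, worth 0.79 × 57.6 = 45.504 now. Alice offers 45.504 and keeps 240 − 45.504 = 194.496.

45.50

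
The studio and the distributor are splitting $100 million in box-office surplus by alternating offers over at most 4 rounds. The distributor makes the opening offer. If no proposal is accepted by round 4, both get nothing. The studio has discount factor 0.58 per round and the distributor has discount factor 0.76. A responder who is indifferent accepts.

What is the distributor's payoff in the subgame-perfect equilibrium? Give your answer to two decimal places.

Round 4 (the studio proposes): the distributor will accept anything ≥ 0, so the studio offers 0 and keeps 100.
Round 3 (the distributor proposes): the studio can get 100 next round, worth 0.58 × 100 = 58 now, so the distributor offers 58, keeping 42.
Round 2 (the studio proposes): the distributor can get 42 next round, worth 0.76 × 42 = 31.92 now. The studio offers 31.92 and keeps 100 − 31.92 = 68.08.
Round 1 (the distributor proposes): the studio can get 68.08 next round, worth 0.58 × 68.08 = 39.4864 now; the distributor offers that and keeps 60.5136.

60.51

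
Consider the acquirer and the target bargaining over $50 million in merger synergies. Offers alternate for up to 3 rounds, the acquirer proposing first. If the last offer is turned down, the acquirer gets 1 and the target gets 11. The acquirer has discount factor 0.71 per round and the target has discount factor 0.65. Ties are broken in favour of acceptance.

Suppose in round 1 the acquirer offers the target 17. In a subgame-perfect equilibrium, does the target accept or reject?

Work out the target's continuation value if the offer is rejected.
Round 3 (the acquirer proposes): the target gets 11 if talks fail, so the acquirer offers 11 and keeps 39.
Round 2 (the target proposes): the acquirer can get 39 next round, worth 0.71 × 39 = 27.69 now; the target offers that and keeps 22.31.
So by rejecting in round 1, the target gets 22.31 next round, worth 0.65 × 22.31 = 14.5015 now.
Offer 17 ≥ 14.5015, so the target accepts.

Accept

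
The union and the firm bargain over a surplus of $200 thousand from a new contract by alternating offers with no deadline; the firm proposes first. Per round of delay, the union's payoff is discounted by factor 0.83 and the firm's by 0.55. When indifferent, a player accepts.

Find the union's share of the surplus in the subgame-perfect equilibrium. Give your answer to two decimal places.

In a stationary SPE each proposer offers the other exactly their discounted continuation value.
If the firm keeps x when proposing and the union keeps y when proposing, then x = 200 − 0.83y and y = 200 − 0.55x.
Solving: x = 200(1 − 0.83) / (1 − 0.55·0.83) = 34 / 0.5435 ≈ 62.5575.
The union gets 200 − 62.5575 ≈ 137.4425.

137.44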